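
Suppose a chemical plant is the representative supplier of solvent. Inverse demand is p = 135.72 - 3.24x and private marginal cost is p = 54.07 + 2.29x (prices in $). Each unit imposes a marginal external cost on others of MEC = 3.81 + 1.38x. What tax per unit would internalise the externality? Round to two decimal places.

Social marginal cost = private MC + MEC = 57.88 + 3.67x.
Set SMC = demand: 57.88 + 3.67x = 135.72 - 3.24x → x* = 11.2648.
The Pigouvian tax equals MEC at x*: 3.81 + 1.38×11.2648 = 19.3554.

tax = $19.36 per unit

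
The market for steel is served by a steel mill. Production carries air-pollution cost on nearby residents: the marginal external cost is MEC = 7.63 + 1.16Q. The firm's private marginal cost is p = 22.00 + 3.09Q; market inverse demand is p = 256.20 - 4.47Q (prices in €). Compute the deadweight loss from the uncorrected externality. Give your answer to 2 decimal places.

DWL = €108.83

Market equilibrium (private): 22.00 + 3.09Q = 256.20 - 4.47Q → Q_m = 30.9788.
Social marginal cost = private MC + MEC = 29.63 + 4.25Q.
Set SMC = demand: 29.63 + 4.25Q = 256.20 - 4.47Q → Q* = 25.9828.
Between Q* and Q_m the wedge SMC − demand runs linearly from 0 to MEC(Q_m), so the loss is a triangle.
DWL = ½ × 4.9960 × 43.5654 = 108.8264.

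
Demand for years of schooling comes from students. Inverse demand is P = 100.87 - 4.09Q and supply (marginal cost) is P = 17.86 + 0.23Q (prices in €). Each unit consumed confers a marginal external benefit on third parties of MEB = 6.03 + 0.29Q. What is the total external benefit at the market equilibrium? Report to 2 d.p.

€169.41

Market equilibrium (private): 17.86 + 0.23Q = 100.87 - 4.09Q → Q_m = 19.2153.
Total external benefit = ∫₀^{Q_m} (6.03 + 0.29Q) dQ = 6.03×19.2153 + ½×0.29×19.2153² = 169.4063.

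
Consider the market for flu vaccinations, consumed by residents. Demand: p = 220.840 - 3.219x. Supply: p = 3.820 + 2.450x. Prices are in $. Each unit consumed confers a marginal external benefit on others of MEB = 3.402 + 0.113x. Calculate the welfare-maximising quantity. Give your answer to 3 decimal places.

x* = 39.673

Social marginal benefit = demand + MEB = 224.242 - 3.106x.
Set SMB = MC: 224.242 - 3.106x = 3.820 + 2.450x → x* = 39.6728.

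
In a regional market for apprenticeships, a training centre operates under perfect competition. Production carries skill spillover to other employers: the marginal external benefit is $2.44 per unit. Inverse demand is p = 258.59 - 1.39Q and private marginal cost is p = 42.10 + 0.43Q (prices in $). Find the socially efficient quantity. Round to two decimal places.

Q* = 120.29

Social marginal cost = private MC − MEB = 39.66 + 0.43Q.
Set SMC = demand: 39.66 + 0.43Q = 258.59 - 1.39Q → Q* = 120.2912.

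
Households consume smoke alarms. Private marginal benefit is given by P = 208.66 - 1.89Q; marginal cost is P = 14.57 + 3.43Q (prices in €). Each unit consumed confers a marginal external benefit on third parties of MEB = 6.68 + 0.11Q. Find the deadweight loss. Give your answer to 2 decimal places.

DWL = €10.97

Market equilibrium (private): 14.57 + 3.43Q = 208.66 - 1.89Q → Q_m = 36.4831.
Social marginal benefit = demand + MEB = 215.34 - 1.78Q.
Set SMB = MC: 215.34 - 1.78Q = 14.57 + 3.43Q → Q* = 38.5355.
Height of the DWL triangle at Q_m is SMB(Q_m) − MC(Q_m) = MEB(Q_m) = 10.6931.
DWL = ½ × 2.0524 × 10.6931 = 10.9733.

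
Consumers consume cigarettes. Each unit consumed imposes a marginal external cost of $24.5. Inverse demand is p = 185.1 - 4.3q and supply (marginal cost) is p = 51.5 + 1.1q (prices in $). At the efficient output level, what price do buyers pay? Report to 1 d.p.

P = $98.2

Social marginal benefit = demand − MEC = 160.6 - 4.3q.
Set SMB = MC: 160.6 - 4.3q = 51.5 + 1.1q → q* = 20.2037.
Consumer price on the demand curve at q*: 185.1 − 4.3×20.2037 = 98.2241.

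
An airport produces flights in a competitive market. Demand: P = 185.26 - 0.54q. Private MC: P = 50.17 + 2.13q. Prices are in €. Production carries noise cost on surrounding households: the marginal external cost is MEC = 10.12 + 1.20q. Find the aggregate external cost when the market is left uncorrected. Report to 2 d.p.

€2047.97

Market equilibrium (private): 50.17 + 2.13q = 185.26 - 0.54q → q_m = 50.5955.
Total external cost = ∫₀^{q_m} (10.12 + 1.20q) dq = 10.12×50.5955 + ½×1.20×50.5955² = 2047.9692.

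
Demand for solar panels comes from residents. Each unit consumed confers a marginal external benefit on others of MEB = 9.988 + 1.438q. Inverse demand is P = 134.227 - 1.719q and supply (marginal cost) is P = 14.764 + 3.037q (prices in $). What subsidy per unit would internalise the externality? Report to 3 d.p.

subsidy = $66.091 per unit

Social marginal benefit = demand + MEB = 144.215 - 0.281q.
Set SMB = MC: 144.215 - 0.281q = 14.764 + 3.037q → q* = 39.0148.
The Pigouvian subsidy equals MEB at q*: 9.988 + 1.438×39.0148 = 66.0913.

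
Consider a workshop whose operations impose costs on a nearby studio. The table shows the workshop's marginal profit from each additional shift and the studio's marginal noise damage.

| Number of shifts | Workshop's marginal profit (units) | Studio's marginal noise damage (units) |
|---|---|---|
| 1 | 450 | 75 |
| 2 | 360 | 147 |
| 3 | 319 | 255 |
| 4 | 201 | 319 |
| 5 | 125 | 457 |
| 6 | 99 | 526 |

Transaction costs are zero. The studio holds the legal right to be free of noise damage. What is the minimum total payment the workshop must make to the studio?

Efficient level: marginal profit ≥ marginal noise damage through level 3, so k* = 3.
With the studio holding the right, the workshop must at least compensate total damage at k*: 75 + 147 + 255 = 477.

477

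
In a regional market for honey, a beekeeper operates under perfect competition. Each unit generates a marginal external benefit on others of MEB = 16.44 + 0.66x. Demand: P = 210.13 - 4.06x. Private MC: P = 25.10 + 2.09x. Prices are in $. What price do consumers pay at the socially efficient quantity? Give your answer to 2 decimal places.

Social marginal cost = private MC − MEB = 8.66 + 1.43x.
Set SMC = demand: 8.66 + 1.43x = 210.13 - 4.06x → x* = 36.6976.
Consumer price on the demand curve at x*: 210.13 − 4.06×36.6976 = 61.1377.

P = $61.14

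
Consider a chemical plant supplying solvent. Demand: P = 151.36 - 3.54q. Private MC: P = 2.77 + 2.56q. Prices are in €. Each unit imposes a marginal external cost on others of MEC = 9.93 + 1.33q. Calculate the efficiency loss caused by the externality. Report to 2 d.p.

Market equilibrium (private): 2.77 + 2.56q = 151.36 - 3.54q → q_m = 24.3590.
Social marginal cost = private MC + MEC = 12.70 + 3.89q.
Set SMC = demand: 12.70 + 3.89q = 151.36 - 3.54q → q* = 18.6622.
The loss is the area between SMC and demand from q* to q_m; with linear curves that's a triangle of height MEC(q_m).
DWL = ½ × 5.6968 × 42.3275 = 120.5657.

DWL = €120.57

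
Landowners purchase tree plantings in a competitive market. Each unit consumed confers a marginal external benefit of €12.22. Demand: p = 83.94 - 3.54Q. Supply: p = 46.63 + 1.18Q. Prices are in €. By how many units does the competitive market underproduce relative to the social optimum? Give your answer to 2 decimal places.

Market equilibrium (private): 46.63 + 1.18Q = 83.94 - 3.54Q → Q_m = 7.9047.
Social marginal benefit = demand + MEB = 96.16 - 3.54Q.
Set SMB = MC: 96.16 - 3.54Q = 46.63 + 1.18Q → Q* = 10.4936.
Gap = |7.9047 − 10.4936| = 2.5889.

2.59 units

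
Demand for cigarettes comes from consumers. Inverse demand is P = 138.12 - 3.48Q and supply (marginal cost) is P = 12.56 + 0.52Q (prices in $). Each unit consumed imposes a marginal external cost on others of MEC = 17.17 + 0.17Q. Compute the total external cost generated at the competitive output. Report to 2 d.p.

$622.72

Market equilibrium (private): 12.56 + 0.52Q = 138.12 - 3.48Q → Q_m = 31.3900.
Total external cost = ∫₀^{Q_m} (17.17 + 0.17Q) dQ = 17.17×31.3900 + ½×0.17×31.3900² = 622.7195.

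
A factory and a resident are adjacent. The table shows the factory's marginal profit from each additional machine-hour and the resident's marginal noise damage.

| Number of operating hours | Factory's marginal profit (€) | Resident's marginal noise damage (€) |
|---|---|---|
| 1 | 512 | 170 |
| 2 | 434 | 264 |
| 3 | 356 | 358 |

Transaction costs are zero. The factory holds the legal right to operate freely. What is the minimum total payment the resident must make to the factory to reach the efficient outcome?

€356

Left alone the factory would choose level 3 (marginal profit stays positive).
Efficient level: k* = 2 (marginal profit ≥ marginal noise damage through 2).
The resident must at least cover the factory's forgone profit from cutting 3→2: 356 = 356.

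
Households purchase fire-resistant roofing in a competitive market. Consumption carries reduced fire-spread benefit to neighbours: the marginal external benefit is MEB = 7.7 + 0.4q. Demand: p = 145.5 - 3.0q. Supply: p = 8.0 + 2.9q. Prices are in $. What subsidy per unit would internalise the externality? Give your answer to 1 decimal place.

Social marginal benefit = demand + MEB = 153.2 - 2.6q.
Set SMB = MC: 153.2 - 2.6q = 8.0 + 2.9q → q* = 26.4000.
The Pigouvian subsidy equals MEB at q*: 7.7 + 0.4×26.4000 = 18.2600.

subsidy = $18.3 per unit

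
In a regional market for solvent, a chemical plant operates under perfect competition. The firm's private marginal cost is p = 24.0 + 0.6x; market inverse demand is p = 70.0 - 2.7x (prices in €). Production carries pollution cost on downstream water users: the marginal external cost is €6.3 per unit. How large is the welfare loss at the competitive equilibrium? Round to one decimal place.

Market equilibrium (private): 24.0 + 0.6x = 70.0 - 2.7x → x_m = 13.9394.
Social marginal cost = private MC + MEC = 30.3 + 0.6x.
Set SMC = demand: 30.3 + 0.6x = 70.0 - 2.7x → x* = 12.0303.
The welfare-loss triangle has base |x_m − x*| and height MEC(x_m) (the vertical gap between SMC and demand is zero at x* and MEC at x_m).
DWL = ½ × 1.9091 × 6.3000 = 6.0137.

DWL = €6.0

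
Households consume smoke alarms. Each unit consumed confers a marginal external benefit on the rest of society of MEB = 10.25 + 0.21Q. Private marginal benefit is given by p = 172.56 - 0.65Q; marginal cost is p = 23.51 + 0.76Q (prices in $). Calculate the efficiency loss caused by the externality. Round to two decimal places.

DWL = $438.72

Market equilibrium (private): 23.51 + 0.76Q = 172.56 - 0.65Q → Q_m = 105.7092.
Social marginal benefit = demand + MEB = 182.81 - 0.44Q.
Set SMB = MC: 182.81 - 0.44Q = 23.51 + 0.76Q → Q* = 132.7500.
The welfare-loss triangle has base |Q_m − Q*| and height MEB(Q_m) (the vertical gap between SMB and MC is zero at Q* and MEB at Q_m).
DWL = ½ × 27.0408 × 32.4489 = 438.7221.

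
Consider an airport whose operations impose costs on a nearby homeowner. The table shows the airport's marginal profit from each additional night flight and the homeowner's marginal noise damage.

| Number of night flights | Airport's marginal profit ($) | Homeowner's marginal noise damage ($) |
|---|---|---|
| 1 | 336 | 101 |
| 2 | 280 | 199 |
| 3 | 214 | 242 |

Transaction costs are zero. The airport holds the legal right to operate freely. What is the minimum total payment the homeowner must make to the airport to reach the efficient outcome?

$214

Left alone the airport would choose level 3 (marginal profit stays positive).
Efficient level: k* = 2 (marginal profit ≥ marginal noise damage through 2).
The homeowner must at least cover the airport's forgone profit from cutting 3→2: 214 = 214.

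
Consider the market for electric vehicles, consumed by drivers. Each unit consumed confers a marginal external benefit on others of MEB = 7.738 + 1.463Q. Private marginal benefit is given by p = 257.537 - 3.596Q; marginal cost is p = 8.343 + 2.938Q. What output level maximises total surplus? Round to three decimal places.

Social marginal benefit = demand + MEB = 265.275 - 2.133Q.
Set SMB = MC: 265.275 - 2.133Q = 8.343 + 2.938Q → Q* = 50.6669.

Q* = 50.667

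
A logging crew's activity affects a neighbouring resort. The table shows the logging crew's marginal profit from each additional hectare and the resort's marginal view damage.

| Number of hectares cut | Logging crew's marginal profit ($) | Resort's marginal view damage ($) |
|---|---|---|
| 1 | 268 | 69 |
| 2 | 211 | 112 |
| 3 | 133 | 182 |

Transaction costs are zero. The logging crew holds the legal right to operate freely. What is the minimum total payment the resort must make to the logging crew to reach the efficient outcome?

Left alone the logging crew would choose level 3 (marginal profit stays positive).
Efficient level: k* = 2 (marginal profit ≥ marginal view damage through 2).
The resort must at least cover the logging crew's forgone profit from cutting 3→2: 133 = 133.

$133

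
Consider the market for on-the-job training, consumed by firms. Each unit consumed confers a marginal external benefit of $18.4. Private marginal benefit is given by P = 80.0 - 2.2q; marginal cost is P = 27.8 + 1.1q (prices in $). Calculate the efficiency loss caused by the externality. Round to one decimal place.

DWL = $51.3

Market equilibrium (private): 27.8 + 1.1q = 80.0 - 2.2q → q_m = 15.8182.
Social marginal benefit = demand + MEB = 98.4 - 2.2q.
Set SMB = MC: 98.4 - 2.2q = 27.8 + 1.1q → q* = 21.3939.
Height of the DWL triangle at q_m is SMB(q_m) − MC(q_m) = MEB(q_m) = 18.4000.
DWL = ½ × 5.5757 × 18.4000 = 51.2964.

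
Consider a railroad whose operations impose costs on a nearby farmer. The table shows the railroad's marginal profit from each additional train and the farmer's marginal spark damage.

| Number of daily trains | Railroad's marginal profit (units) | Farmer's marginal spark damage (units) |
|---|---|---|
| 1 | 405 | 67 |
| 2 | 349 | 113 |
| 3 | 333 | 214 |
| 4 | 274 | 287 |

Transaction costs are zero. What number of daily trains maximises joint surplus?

3

Bargaining reaches the level where marginal profit last exceeds marginal spark damage.
That holds through level 3 (333 ≥ 214) but not at 4 (274 < 287).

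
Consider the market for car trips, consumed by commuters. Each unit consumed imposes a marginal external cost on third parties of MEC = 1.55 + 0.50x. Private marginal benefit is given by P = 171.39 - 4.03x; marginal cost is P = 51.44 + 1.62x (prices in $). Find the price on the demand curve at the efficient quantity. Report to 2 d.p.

Social marginal benefit = demand − MEC = 169.84 - 4.53x.
Set SMB = MC: 169.84 - 4.53x = 51.44 + 1.62x → x* = 19.2520.
Consumer price on the demand curve at x*: 171.39 − 4.03×19.2520 = 93.8044.

P = $93.80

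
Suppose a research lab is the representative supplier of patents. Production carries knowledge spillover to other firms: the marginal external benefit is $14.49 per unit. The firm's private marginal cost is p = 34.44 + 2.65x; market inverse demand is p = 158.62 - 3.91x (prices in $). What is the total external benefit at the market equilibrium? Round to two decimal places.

Market equilibrium (private): 34.44 + 2.65x = 158.62 - 3.91x → x_m = 18.9299.
Total external benefit = MEB × x_m = 14.49 × 18.9299 = 274.2943.

$274.29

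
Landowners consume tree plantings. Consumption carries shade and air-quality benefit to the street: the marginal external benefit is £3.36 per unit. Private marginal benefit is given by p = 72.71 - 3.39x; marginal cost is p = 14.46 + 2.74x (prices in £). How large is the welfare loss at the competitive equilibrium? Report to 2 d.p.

Market equilibrium (private): 14.46 + 2.74x = 72.71 - 3.39x → x_m = 9.5024.
Social marginal benefit = demand + MEB = 76.07 - 3.39x.
Set SMB = MC: 76.07 - 3.39x = 14.46 + 2.74x → x* = 10.0506.
The loss is the area between SMB and MC from x* to x_m; with linear curves that's a triangle of height MEB(x_m).
DWL = ½ × 0.5482 × 3.3600 = 0.9210.

DWL = £0.92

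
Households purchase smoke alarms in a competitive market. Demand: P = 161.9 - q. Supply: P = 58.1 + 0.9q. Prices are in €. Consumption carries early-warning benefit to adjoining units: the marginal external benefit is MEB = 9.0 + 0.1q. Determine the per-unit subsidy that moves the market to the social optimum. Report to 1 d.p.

subsidy = €15.3 per unit

Social marginal benefit = demand + MEB = 170.9 - 0.9q.
Set SMB = MC: 170.9 - 0.9q = 58.1 + 0.9q → q* = 62.6667.
The Pigouvian subsidy equals MEB at q*: 9.0 + 0.1×62.6667 = 15.2667.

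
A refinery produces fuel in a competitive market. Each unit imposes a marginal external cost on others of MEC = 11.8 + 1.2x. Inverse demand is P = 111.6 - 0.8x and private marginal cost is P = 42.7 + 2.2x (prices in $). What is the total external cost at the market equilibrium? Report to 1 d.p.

$587.5

Market equilibrium (private): 42.7 + 2.2x = 111.6 - 0.8x → x_m = 22.9667.
Total external cost = ∫₀^{x_m} (11.8 + 1.2x) dx = 11.8×22.9667 + ½×1.2×22.9667² = 587.4886.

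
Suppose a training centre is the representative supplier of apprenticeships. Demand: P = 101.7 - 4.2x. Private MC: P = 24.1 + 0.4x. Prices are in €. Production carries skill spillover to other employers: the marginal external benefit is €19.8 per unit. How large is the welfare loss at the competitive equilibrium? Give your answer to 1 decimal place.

DWL = €42.6

Market equilibrium (private): 24.1 + 0.4x = 101.7 - 4.2x → x_m = 16.8696.
Social marginal cost = private MC − MEB = 4.3 + 0.4x.
Set SMC = demand: 4.3 + 0.4x = 101.7 - 4.2x → x* = 21.1739.
Height of the DWL triangle at x_m is demand(x_m) − SMC(x_m) = MEB(x_m) = 19.8000.
DWL = ½ × 4.3043 × 19.8000 = 42.6126.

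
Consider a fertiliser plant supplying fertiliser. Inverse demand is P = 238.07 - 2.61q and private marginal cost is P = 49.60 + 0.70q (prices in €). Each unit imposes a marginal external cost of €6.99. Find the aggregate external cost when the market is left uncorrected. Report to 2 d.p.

€398.01

Market equilibrium (private): 49.60 + 0.70q = 238.07 - 2.61q → q_m = 56.9396.
Total external cost = MEC × q_m = 6.99 × 56.9396 = 398.0078.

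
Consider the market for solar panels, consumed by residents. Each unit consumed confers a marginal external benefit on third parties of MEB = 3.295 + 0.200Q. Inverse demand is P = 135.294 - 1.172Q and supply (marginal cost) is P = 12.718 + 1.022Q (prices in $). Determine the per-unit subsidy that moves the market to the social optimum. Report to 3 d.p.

Social marginal benefit = demand + MEB = 138.589 - 0.972Q.
Set SMB = MC: 138.589 - 0.972Q = 12.718 + 1.022Q → Q* = 63.1249.
The Pigouvian subsidy equals MEB at Q*: 3.295 + 0.200×63.1249 = 15.9200.

subsidy = $15.920 per unit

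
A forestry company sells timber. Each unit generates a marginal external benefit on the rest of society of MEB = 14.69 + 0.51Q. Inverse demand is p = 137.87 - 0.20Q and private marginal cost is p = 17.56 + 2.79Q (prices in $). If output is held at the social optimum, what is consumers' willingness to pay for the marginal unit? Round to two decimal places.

P = $126.98

Social marginal cost = private MC − MEB = 2.87 + 2.28Q.
Set SMC = demand: 2.87 + 2.28Q = 137.87 - 0.20Q → Q* = 54.4355.
Consumer price on the demand curve at Q*: 137.87 − 0.20×54.4355 = 126.9829.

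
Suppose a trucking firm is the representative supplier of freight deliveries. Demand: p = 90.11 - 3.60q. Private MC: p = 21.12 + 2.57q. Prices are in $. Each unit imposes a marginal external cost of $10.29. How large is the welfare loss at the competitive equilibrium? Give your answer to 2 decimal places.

Market equilibrium (private): 21.12 + 2.57q = 90.11 - 3.60q → q_m = 11.1815.
Social marginal cost = private MC + MEC = 31.41 + 2.57q.
Set SMC = demand: 31.41 + 2.57q = 90.11 - 3.60q → q* = 9.5138.
Height of the DWL triangle at q_m is SMC(q_m) − demand(q_m) = MEC(q_m) = 10.2900.
DWL = ½ × 1.6677 × 10.2900 = 8.5803.

DWL = $8.58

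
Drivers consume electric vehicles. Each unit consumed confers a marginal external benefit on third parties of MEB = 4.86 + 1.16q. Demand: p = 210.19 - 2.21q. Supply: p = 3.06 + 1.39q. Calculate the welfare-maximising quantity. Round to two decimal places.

q* = 86.88

Social marginal benefit = demand + MEB = 215.05 - 1.05q.
Set SMB = MC: 215.05 - 1.05q = 3.06 + 1.39q → q* = 86.8811.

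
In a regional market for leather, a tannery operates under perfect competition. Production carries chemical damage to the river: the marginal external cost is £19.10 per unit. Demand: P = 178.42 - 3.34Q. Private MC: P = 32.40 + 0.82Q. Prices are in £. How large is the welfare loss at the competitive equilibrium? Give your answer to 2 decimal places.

DWL = £43.85

Market equilibrium (private): 32.40 + 0.82Q = 178.42 - 3.34Q → Q_m = 35.1010.
Social marginal cost = private MC + MEC = 51.50 + 0.82Q.
Set SMC = demand: 51.50 + 0.82Q = 178.42 - 3.34Q → Q* = 30.5096.
Between Q* and Q_m the wedge SMC − demand runs linearly from 0 to MEC(Q_m), so the loss is a triangle.
DWL = ½ × 4.5914 × 19.1000 = 43.8479.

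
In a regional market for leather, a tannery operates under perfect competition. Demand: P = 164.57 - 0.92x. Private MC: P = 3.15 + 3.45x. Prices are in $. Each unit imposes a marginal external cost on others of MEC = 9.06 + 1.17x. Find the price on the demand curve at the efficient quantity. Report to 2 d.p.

P = $139.27

Social marginal cost = private MC + MEC = 12.21 + 4.62x.
Set SMC = demand: 12.21 + 4.62x = 164.57 - 0.92x → x* = 27.5018.
Consumer price on the demand curve at x*: 164.57 − 0.92×27.5018 = 139.2683.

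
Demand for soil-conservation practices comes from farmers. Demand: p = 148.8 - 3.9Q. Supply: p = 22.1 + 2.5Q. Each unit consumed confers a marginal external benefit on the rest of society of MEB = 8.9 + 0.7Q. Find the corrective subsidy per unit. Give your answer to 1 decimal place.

subsidy = 25.6 per unit

Social marginal benefit = demand + MEB = 157.7 - 3.2Q.
Set SMB = MC: 157.7 - 3.2Q = 22.1 + 2.5Q → Q* = 23.7895.
The Pigouvian subsidy equals MEB at Q*: 8.9 + 0.7×23.7895 = 25.5527.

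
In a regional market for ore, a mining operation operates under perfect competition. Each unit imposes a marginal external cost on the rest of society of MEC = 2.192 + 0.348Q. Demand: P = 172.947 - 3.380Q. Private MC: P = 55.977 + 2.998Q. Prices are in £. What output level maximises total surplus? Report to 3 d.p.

Q* = 17.065

Social marginal cost = private MC + MEC = 58.169 + 3.346Q.
Set SMC = demand: 58.169 + 3.346Q = 172.947 - 3.380Q → Q* = 17.0648.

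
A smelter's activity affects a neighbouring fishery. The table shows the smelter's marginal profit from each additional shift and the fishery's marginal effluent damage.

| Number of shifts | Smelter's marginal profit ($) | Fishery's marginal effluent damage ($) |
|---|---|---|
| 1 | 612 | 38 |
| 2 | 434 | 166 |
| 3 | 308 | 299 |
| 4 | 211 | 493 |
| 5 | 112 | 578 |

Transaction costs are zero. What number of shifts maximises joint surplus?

3

Bargaining reaches the level where marginal profit last exceeds marginal effluent damage.
That holds through level 3 (308 ≥ 299) but not at 4 (211 < 493).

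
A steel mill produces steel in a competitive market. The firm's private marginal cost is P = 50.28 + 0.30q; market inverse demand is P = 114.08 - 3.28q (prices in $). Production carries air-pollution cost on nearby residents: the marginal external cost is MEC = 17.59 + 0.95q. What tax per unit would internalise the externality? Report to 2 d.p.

Social marginal cost = private MC + MEC = 67.87 + 1.25q.
Set SMC = demand: 67.87 + 1.25q = 114.08 - 3.28q → q* = 10.2009.
The Pigouvian tax equals MEC at q*: 17.59 + 0.95×10.2009 = 27.2809.

tax = $27.28 per unit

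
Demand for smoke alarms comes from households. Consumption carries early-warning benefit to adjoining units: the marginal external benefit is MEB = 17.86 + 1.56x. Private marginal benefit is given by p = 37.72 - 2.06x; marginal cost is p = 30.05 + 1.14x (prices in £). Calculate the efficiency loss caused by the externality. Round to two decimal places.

Market equilibrium (private): 30.05 + 1.14x = 37.72 - 2.06x → x_m = 2.3969.
Social marginal benefit = demand + MEB = 55.58 - 0.50x.
Set SMB = MC: 55.58 - 0.50x = 30.05 + 1.14x → x* = 15.5671.
Between x* and x_m the wedge SMB − MC runs linearly from 0 to MEB(x_m), so the loss is a triangle.
DWL = ½ × 13.1702 × 21.5991 = 142.2322.

DWL = £142.23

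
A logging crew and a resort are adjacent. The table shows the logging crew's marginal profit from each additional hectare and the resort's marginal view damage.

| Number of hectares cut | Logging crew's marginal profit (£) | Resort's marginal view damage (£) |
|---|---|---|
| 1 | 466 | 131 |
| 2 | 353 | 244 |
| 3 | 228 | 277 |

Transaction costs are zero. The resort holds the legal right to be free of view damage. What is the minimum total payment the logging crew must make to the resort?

£375

Efficient level: marginal profit ≥ marginal view damage through level 2, so k* = 2.
With the resort holding the right, the logging crew must at least compensate total damage at k*: 131 + 244 = 375.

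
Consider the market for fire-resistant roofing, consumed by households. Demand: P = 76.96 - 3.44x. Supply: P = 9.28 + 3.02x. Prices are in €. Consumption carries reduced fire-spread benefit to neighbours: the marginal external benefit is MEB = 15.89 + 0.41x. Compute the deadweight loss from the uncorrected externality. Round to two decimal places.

DWL = €33.67

Market equilibrium (private): 9.28 + 3.02x = 76.96 - 3.44x → x_m = 10.4768.
Social marginal benefit = demand + MEB = 92.85 - 3.03x.
Set SMB = MC: 92.85 - 3.03x = 9.28 + 3.02x → x* = 13.8132.
The loss is the area between SMB and MC from x* to x_m; with linear curves that's a triangle of height MEB(x_m).
DWL = ½ × 3.3364 × 20.1855 = 33.6735.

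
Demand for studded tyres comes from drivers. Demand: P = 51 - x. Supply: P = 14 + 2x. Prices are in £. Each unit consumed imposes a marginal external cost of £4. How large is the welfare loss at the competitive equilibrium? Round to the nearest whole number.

DWL = £3

Market equilibrium (private): 14 + 2x = 51 - x → x_m = 12.3333.
Social marginal benefit = demand − MEC = 47 - x.
Set SMB = MC: 47 - x = 14 + 2x → x* = 11.0000.
Height of the DWL triangle at x_m is MC(x_m) − SMB(x_m) = MEC(x_m) = 4.0000.
DWL = ½ × 1.3333 × 4.0000 = 2.6666.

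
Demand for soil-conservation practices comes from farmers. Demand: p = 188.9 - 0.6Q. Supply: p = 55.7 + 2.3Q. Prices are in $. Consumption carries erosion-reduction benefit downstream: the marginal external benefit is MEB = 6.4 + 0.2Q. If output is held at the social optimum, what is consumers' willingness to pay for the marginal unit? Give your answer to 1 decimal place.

Social marginal benefit = demand + MEB = 195.3 - 0.4Q.
Set SMB = MC: 195.3 - 0.4Q = 55.7 + 2.3Q → Q* = 51.7037.
Consumer price on the demand curve at Q*: 188.9 − 0.6×51.7037 = 157.8778.

P = $157.9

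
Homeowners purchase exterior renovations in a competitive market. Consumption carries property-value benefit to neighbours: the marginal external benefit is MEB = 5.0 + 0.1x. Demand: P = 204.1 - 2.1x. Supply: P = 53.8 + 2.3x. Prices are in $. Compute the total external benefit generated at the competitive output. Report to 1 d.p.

$229.1

Market equilibrium (private): 53.8 + 2.3x = 204.1 - 2.1x → x_m = 34.1591.
Total external benefit = ∫₀^{x_m} (5.0 + 0.1x) dx = 5.0×34.1591 + ½×0.1×34.1591² = 229.1377.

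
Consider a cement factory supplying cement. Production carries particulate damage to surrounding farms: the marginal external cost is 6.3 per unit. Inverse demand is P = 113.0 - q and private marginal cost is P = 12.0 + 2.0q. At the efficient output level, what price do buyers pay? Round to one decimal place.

P = 81.4

Social marginal cost = private MC + MEC = 18.3 + 2.0q.
Set SMC = demand: 18.3 + 2.0q = 113.0 - q → q* = 31.5667.
Consumer price on the demand curve at q*: 113.0 − 1.0×31.5667 = 81.4333.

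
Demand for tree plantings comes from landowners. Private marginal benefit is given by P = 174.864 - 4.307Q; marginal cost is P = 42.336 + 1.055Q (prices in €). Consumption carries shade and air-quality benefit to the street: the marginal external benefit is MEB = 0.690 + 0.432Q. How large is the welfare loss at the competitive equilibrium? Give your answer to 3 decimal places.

Market equilibrium (private): 42.336 + 1.055Q = 174.864 - 4.307Q → Q_m = 24.7162.
Social marginal benefit = demand + MEB = 175.554 - 3.875Q.
Set SMB = MC: 175.554 - 3.875Q = 42.336 + 1.055Q → Q* = 27.0219.
Height of the DWL triangle at Q_m is SMB(Q_m) − MC(Q_m) = MEB(Q_m) = 11.3674.
DWL = ½ × 2.3057 × 11.3674 = 13.1049.

DWL = €13.105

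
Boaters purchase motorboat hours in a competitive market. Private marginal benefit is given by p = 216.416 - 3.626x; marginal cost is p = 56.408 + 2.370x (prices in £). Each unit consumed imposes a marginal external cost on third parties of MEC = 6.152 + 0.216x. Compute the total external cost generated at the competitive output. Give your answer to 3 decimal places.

£241.081

Market equilibrium (private): 56.408 + 2.370x = 216.416 - 3.626x → x_m = 26.6858.
Total external cost = ∫₀^{x_m} (6.152 + 0.216x) dx = 6.152×26.6858 + ½×0.216×26.6858² = 241.0813.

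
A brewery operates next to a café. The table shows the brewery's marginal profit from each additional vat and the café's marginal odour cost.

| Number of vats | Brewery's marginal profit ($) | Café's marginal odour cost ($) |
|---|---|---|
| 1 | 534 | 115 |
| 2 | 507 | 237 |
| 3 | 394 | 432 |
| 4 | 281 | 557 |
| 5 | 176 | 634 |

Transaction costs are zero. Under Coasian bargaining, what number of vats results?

2

Bargaining reaches the level where marginal profit last exceeds marginal odour cost.
That holds through level 2 (507 ≥ 237) but not at 3 (394 < 432).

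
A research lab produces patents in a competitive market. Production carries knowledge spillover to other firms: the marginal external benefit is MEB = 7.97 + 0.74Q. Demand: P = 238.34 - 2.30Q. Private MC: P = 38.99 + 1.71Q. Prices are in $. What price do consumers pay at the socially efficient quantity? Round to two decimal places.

Social marginal cost = private MC − MEB = 31.02 + 0.97Q.
Set SMC = demand: 31.02 + 0.97Q = 238.34 - 2.30Q → Q* = 63.4006.
Consumer price on the demand curve at Q*: 238.34 − 2.30×63.4006 = 92.5186.

P = $92.52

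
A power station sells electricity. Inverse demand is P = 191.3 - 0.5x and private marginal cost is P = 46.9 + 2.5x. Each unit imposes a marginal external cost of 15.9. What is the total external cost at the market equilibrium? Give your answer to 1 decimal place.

765.3

Market equilibrium (private): 46.9 + 2.5x = 191.3 - 0.5x → x_m = 48.1333.
Total external cost = MEC × x_m = 15.9 × 48.1333 = 765.3195.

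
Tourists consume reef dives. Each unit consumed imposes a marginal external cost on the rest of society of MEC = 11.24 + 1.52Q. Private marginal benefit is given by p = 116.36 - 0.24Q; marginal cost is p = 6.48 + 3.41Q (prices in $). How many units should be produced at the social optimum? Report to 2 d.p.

Q* = 19.08

Social marginal benefit = demand − MEC = 105.12 - 1.76Q.
Set SMB = MC: 105.12 - 1.76Q = 6.48 + 3.41Q → Q* = 19.0793.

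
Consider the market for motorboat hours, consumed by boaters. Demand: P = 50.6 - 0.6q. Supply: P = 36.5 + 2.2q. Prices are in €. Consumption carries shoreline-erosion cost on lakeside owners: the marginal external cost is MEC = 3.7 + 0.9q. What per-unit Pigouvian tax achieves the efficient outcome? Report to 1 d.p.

tax = €6.2 per unit

Social marginal benefit = demand − MEC = 46.9 - 1.5q.
Set SMB = MC: 46.9 - 1.5q = 36.5 + 2.2q → q* = 2.8108.
The Pigouvian tax equals MEC at q*: 3.7 + 0.9×2.8108 = 6.2297.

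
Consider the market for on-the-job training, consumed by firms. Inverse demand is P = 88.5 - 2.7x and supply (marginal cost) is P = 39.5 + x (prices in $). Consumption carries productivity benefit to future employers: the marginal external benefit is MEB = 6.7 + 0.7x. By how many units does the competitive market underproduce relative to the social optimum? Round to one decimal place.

Market equilibrium (private): 39.5 + x = 88.5 - 2.7x → x_m = 13.2432.
Social marginal benefit = demand + MEB = 95.2 - 2.0x.
Set SMB = MC: 95.2 - 2.0x = 39.5 + x → x* = 18.5667.
Gap = |13.2432 − 18.5667| = 5.3235.

5.3 units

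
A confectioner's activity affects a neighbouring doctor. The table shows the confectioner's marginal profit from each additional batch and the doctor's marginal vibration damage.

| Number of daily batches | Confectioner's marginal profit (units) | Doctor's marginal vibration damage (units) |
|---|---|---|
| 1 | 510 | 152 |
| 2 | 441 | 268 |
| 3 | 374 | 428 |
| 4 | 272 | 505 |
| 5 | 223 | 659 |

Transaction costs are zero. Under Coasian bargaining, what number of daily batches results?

Bargaining reaches the level where marginal profit last exceeds marginal vibration damage.
That holds through level 2 (441 ≥ 268) but not at 3 (374 < 428).

2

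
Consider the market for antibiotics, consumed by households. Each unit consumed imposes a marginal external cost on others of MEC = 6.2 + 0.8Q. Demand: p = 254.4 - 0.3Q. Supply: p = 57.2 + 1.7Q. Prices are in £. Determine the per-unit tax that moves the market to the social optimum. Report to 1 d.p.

Social marginal benefit = demand − MEC = 248.2 - 1.1Q.
Set SMB = MC: 248.2 - 1.1Q = 57.2 + 1.7Q → Q* = 68.2143.
The Pigouvian tax equals MEC at Q*: 6.2 + 0.8×68.2143 = 60.7714.

tax = £60.8 per unit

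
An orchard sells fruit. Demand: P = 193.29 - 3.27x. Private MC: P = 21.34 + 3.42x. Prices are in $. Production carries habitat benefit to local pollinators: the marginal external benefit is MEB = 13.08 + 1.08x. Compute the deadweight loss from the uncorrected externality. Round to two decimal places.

Market equilibrium (private): 21.34 + 3.42x = 193.29 - 3.27x → x_m = 25.7025.
Social marginal cost = private MC − MEB = 8.26 + 2.34x.
Set SMC = demand: 8.26 + 2.34x = 193.29 - 3.27x → x* = 32.9822.
Between x* and x_m the wedge demand − SMC runs linearly from 0 to MEB(x_m), so the loss is a triangle.
DWL = ½ × 7.2797 × 40.8387 = 148.6467.

DWL = $148.65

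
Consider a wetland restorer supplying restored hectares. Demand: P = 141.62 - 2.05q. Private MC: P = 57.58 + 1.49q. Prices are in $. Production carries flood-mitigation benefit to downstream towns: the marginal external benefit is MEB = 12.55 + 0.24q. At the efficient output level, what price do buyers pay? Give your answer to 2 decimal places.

P = $81.62

Social marginal cost = private MC − MEB = 45.03 + 1.25q.
Set SMC = demand: 45.03 + 1.25q = 141.62 - 2.05q → q* = 29.2697.
Consumer price on the demand curve at q*: 141.62 − 2.05×29.2697 = 81.6171.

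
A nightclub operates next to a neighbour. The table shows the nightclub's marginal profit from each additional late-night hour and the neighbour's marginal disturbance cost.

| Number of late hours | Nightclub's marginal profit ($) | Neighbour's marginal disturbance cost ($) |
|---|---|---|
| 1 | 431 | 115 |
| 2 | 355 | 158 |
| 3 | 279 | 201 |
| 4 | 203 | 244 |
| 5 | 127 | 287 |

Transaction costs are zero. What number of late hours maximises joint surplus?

3

Bargaining reaches the level where marginal profit last exceeds marginal disturbance cost.
That holds through level 3 (279 ≥ 201) but not at 4 (203 < 244).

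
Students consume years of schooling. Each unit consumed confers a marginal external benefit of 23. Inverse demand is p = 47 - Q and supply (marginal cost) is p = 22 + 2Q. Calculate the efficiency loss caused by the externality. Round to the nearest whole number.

Market equilibrium (private): 22 + 2Q = 47 - Q → Q_m = 8.3333.
Social marginal benefit = demand + MEB = 70 - Q.
Set SMB = MC: 70 - Q = 22 + 2Q → Q* = 16.0000.
The loss is the area between SMB and MC from Q* to Q_m; with linear curves that's a triangle of height MEB(Q_m).
DWL = ½ × 7.6667 × 23.0000 = 88.1671.

DWL = 88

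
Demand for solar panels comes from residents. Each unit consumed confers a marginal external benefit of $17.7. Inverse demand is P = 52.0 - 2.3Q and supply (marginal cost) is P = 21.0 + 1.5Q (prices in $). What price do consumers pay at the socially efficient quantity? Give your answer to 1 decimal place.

P = $22.5

Social marginal benefit = demand + MEB = 69.7 - 2.3Q.
Set SMB = MC: 69.7 - 2.3Q = 21.0 + 1.5Q → Q* = 12.8158.
Consumer price on the demand curve at Q*: 52.0 − 2.3×12.8158 = 22.5237.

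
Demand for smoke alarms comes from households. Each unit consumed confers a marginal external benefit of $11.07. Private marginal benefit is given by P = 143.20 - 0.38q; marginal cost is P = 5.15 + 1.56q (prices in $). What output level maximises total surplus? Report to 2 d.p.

q* = 76.87

Social marginal benefit = demand + MEB = 154.27 - 0.38q.
Set SMB = MC: 154.27 - 0.38q = 5.15 + 1.56q → q* = 76.8660.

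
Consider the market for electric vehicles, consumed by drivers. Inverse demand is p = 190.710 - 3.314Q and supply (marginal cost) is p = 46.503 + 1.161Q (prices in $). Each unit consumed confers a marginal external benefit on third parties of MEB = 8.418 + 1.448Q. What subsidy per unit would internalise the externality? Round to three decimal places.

Social marginal benefit = demand + MEB = 199.128 - 1.866Q.
Set SMB = MC: 199.128 - 1.866Q = 46.503 + 1.161Q → Q* = 50.4212.
The Pigouvian subsidy equals MEB at Q*: 8.418 + 1.448×50.4212 = 81.4279.

subsidy = $81.428 per unit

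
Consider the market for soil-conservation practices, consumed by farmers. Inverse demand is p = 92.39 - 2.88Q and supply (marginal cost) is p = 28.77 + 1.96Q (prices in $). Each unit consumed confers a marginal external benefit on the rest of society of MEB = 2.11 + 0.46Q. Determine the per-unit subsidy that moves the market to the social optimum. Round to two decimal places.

Social marginal benefit = demand + MEB = 94.50 - 2.42Q.
Set SMB = MC: 94.50 - 2.42Q = 28.77 + 1.96Q → Q* = 15.0068.
The Pigouvian subsidy equals MEB at Q*: 2.11 + 0.46×15.0068 = 9.0131.

subsidy = $9.01 per unit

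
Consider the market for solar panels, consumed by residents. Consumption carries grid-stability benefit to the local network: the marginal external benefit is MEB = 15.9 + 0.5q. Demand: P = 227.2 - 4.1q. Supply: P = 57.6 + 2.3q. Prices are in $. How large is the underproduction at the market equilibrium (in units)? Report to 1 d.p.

4.9 units

Market equilibrium (private): 57.6 + 2.3q = 227.2 - 4.1q → q_m = 26.5000.
Social marginal benefit = demand + MEB = 243.1 - 3.6q.
Set SMB = MC: 243.1 - 3.6q = 57.6 + 2.3q → q* = 31.4407.
Gap = |26.5000 − 31.4407| = 4.9407.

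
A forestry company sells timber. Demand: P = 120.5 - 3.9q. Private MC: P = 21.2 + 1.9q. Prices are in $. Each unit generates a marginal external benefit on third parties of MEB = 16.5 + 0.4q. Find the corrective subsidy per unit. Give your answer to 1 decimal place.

Social marginal cost = private MC − MEB = 4.7 + 1.5q.
Set SMC = demand: 4.7 + 1.5q = 120.5 - 3.9q → q* = 21.4444.
The Pigouvian subsidy equals MEB at q*: 16.5 + 0.4×21.4444 = 25.0778.

subsidy = $25.1 per unit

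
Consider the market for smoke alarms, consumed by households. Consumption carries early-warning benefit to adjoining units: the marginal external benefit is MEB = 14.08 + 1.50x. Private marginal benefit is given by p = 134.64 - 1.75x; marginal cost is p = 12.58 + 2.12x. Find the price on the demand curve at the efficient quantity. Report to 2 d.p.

P = 34.11

Social marginal benefit = demand + MEB = 148.72 - 0.25x.
Set SMB = MC: 148.72 - 0.25x = 12.58 + 2.12x → x* = 57.4430.
Consumer price on the demand curve at x*: 134.64 − 1.75×57.4430 = 34.1148.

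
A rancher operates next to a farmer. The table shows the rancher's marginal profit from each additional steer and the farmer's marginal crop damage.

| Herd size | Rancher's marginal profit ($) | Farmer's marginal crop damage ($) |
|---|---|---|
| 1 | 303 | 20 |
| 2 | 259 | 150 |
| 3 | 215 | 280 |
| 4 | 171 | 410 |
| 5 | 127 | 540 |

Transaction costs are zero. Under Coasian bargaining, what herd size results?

2

Bargaining reaches the level where marginal profit last exceeds marginal crop damage.
That holds through level 2 (259 ≥ 150) but not at 3 (215 < 280).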